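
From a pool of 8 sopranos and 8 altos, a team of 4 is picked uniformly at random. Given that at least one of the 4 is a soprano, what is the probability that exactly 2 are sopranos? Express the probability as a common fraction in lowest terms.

56/125

Work in counts. Selections with at least one soprano: C(16,4) − C(8,4) = 1820 − 70 = 1750.
Of those, selections where exactly 2 are sopranos: C(8,2)·C(8,2) = 28·28 = 784.
Conditional probability = 784/1750 = 56/125.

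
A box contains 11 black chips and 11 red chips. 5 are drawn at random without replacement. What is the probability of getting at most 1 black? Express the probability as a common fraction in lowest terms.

62/399

There are C(22,5) = 26334 ways to choose the 5.
Favorable selections (at most 1 black): C(11,0)·C(11,5) + C(11,1)·C(11,4) = 462 + 3630 = 4092.
Probability = 4092/26334 = 62/399.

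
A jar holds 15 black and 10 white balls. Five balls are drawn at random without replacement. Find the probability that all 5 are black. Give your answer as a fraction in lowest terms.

There are C(25,5) = 53130 possible selections.
Selections with all black: C(15,5) = 3003.
Probability = 3003/53130 = 13/230.

13/230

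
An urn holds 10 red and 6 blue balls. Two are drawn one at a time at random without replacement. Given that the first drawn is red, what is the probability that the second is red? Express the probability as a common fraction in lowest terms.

After removing one red, 15 remain: 9 red and 6 blue.
So the probability the next is red is 9/15 = 3/5.

3/5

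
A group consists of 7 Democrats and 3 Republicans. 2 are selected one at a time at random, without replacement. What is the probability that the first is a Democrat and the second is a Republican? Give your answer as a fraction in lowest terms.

7/30

Multiply the conditional probabilities at each draw: 7/10 · 3/9 = 21/90 = 7/30.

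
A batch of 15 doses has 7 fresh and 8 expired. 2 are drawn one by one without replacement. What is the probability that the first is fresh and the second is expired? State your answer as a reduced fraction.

Multiply the conditional probabilities at each draw: 7/15 · 8/14 = 56/210 = 4/15.

4/15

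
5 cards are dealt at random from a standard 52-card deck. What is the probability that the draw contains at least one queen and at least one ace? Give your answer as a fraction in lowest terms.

6509/64974

There are C(52,5) = 2598960 possible draws.
By inclusion-exclusion on the complements, draws missing all queens or all aces: C(48,5) + C(48,5) − C(44,5) = 1712304 + 1712304 − 1086008 = 2338600.
So draws with at least one of each: 2598960 − 2338600 = 260360, probability 260360/2598960 = 6509/64974.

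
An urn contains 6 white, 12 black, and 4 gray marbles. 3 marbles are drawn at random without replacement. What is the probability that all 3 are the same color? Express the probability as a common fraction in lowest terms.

There are C(22,3) = 1540 ways to draw 3 marbles.
All same color: C(6,3) + C(12,3) + C(4,3) = 20 + 220 + 4 = 244.
Probability = 244/1540 = 61/385.

61/385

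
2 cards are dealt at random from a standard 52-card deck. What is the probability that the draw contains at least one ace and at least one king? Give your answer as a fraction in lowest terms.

There are C(52,2) = 1326 possible draws.
By inclusion-exclusion on the complements, draws missing all aces or all kings: C(48,2) + C(48,2) − C(44,2) = 1128 + 1128 − 946 = 1310.
So draws with at least one of each: 1326 − 1310 = 16, probability 16/1326 = 8/663.

8/663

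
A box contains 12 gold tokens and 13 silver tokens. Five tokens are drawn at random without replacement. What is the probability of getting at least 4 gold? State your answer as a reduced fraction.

219/1610

Total selections: C(25,5) = 53130.
Favorable selections (at least 4 gold): C(12,4)·C(13,1) + C(12,5)·C(13,0) = 6435 + 792 = 7227.
Probability = 7227/53130 = 219/1610.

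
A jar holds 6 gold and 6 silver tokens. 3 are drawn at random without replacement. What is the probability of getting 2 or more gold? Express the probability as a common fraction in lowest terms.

Total selections: C(12,3) = 220.
Favorable selections (2 or more gold): C(6,2)·C(6,1) + C(6,3)·C(6,0) = 90 + 20 = 110.
Probability = 110/220 = 1/2.

1/2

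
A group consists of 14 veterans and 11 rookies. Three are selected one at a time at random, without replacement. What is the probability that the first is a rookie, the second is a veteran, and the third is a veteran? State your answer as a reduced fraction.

1001/6900

Multiply the conditional probabilities at each draw: 11/25 · 14/24 · 13/23 = 2002/13800 = 1001/6900.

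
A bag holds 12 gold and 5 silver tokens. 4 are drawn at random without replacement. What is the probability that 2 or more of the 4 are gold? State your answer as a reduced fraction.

There are C(17,4) = 2380 ways to choose the 4.
Count the complement (fewer than 2 gold): C(12,0)·C(5,4) + C(12,1)·C(5,3) = 5 + 120 = 125.
Probability = 1 − 125/2380 = 2255/2380 = 451/476.

451/476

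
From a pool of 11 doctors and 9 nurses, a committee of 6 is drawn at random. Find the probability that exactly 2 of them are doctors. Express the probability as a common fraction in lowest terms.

There are C(20,6) = 38760 ways to choose 6 from 20.
Selections with exactly 2 doctors: choose 2 of the 11 doctors and 4 of the 9 nurses, C(11,2)·C(9,4) = 55·126 = 6930.
Probability = 6930/38760 = 231/1292.

231/1292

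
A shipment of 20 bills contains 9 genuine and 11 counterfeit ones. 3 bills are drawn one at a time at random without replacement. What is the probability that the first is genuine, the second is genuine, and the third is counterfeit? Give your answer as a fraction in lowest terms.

Multiply the conditional probabilities at each draw: 9/20 · 8/19 · 11/18 = 792/6840 = 11/95.

11/95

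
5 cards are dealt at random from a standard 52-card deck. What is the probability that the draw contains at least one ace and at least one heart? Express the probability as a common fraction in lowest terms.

229297/866320

There are C(52,5) = 2598960 possible draws.
By inclusion-exclusion on the complements, draws missing all aces or all hearts: C(48,5) + C(39,5) − C(36,5) = 1712304 + 575757 − 376992 = 1911069.
So draws with at least one of each: 2598960 − 1911069 = 687891, probability 687891/2598960 = 229297/866320.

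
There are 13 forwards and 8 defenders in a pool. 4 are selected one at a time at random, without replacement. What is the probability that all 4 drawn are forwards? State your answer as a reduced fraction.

Multiply the conditional probabilities at each draw: 13/21 · 12/20 · 11/19 · 10/18 = 17160/143640 = 143/1197.

143/1197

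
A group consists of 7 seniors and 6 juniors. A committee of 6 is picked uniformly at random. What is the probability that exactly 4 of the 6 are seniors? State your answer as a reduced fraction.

175/572

The sample space is all 6-subsets of the 13: C(13,6) = 1716.
Selections with exactly 4 seniors: choose 4 of the 7 seniors and 2 of the 6 juniors, C(7,4)·C(6,2) = 35·15 = 525.
Probability = 525/1716 = 175/572.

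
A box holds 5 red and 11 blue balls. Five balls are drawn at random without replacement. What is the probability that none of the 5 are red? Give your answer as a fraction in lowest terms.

11/104

There are C(16,5) = 4368 possible selections.
Selections with no red (all blue): C(11,5) = 462.
Probability = 462/4368 = 11/104.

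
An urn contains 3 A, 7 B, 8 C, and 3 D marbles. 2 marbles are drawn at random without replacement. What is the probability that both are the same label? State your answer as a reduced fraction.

There are C(21,2) = 210 ways to draw 2 marbles.
All same label: C(3,2) + C(7,2) + C(8,2) + C(3,2) = 3 + 21 + 28 + 3 = 55.
Probability = 55/210 = 11/42.

11/42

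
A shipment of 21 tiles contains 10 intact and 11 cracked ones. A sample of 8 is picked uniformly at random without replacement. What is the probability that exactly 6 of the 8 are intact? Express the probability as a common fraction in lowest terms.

55/969

There are C(21,8) = 203490 ways to choose 8 from 21.
Selections with exactly 6 intact: choose 6 of the 10 intact and 2 of the 11 cracked, C(10,6)·C(11,2) = 210·55 = 11550.
Probability = 11550/203490 = 55/969.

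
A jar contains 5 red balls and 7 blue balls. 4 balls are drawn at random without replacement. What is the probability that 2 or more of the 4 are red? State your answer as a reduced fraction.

Total selections: C(12,4) = 495.
Favorable selections (2 or more red): C(5,2)·C(7,2) + C(5,3)·C(7,1) + C(5,4)·C(7,0) = 210 + 70 + 5 = 285.
Probability = 285/495 = 19/33.

19/33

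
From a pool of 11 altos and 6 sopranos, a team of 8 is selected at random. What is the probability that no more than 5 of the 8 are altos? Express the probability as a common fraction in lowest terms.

There are C(17,8) = 24310 ways to choose the 8.
Count the complement (more than 5 altos): C(11,6)·C(6,2) + C(11,7)·C(6,1) + C(11,8)·C(6,0) = 6930 + 1980 + 165 = 9075.
Probability = 1 − 9075/24310 = 15235/24310 = 277/442.

277/442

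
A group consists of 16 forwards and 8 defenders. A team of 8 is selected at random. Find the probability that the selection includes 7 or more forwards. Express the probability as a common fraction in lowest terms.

9490/66861

There are C(24,8) = 735471 ways to choose the 8.
Favorable selections (7 or more forwards): C(16,7)·C(8,1) + C(16,8)·C(8,0) = 91520 + 12870 = 104390.
Probability = 104390/735471 = 9490/66861.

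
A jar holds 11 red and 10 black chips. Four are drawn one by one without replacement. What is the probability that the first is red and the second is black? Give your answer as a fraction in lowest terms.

Multiply the conditional probabilities at each draw: 11/21 · 10/20 = 110/420 = 11/42.

11/42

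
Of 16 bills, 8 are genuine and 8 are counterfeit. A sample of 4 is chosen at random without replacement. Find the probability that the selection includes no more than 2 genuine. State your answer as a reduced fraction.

93/130

There are C(16,4) = 1820 ways to choose the 4.
Count the complement (more than 2 genuine): C(8,3)·C(8,1) + C(8,4)·C(8,0) = 448 + 70 = 518.
Probability = 1 − 518/1820 = 1302/1820 = 93/130.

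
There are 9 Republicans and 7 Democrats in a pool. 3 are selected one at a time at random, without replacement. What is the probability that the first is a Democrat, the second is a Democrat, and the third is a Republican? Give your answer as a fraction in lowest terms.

Multiply the conditional probabilities at each draw: 7/16 · 6/15 · 9/14 = 378/3360 = 9/80.

9/80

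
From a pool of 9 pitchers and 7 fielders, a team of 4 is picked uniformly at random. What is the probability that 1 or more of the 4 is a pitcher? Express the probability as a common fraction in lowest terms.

51/52

Total selections: C(16,4) = 1820.
The complement is all 4 are fielders: C(7,4) = 35.
Probability = 1 − 35/1820 = 1785/1820 = 51/52.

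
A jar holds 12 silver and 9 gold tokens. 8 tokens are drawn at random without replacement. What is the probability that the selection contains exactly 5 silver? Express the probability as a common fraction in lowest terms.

There are C(21,8) = 203490 ways to choose 8 from 21.
Selections with exactly 5 silver: choose 5 of the 12 silver and 3 of the 9 gold, C(12,5)·C(9,3) = 792·84 = 66528.
Probability = 66528/203490 = 528/1615.

528/1615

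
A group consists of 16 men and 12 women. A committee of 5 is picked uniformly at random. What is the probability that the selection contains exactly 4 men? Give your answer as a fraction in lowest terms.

2/9

Total number of selections: C(28,5) = 98280.
Selections with exactly 4 men: choose 4 of the 16 men and 1 of the 12 women, C(16,4)·C(12,1) = 1820·12 = 21840.
Probability = 21840/98280 = 2/9.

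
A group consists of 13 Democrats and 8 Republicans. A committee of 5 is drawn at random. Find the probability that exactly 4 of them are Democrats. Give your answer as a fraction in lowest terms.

Total number of selections: C(21,5) = 20349.
Selections with exactly 4 Democrats: choose 4 of the 13 Democrats and 1 of the 8 Republicans, C(13,4)·C(8,1) = 715·8 = 5720.
Probability = 5720/20349.

5720/20349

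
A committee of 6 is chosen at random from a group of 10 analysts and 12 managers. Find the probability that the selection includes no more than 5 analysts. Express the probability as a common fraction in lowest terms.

3543/3553

Total selections: C(22,6) = 74613.
Favorable selections (no more than 5 analysts): C(10,0)·C(12,6) + C(10,1)·C(12,5) + C(10,2)·C(12,4) + C(10,3)·C(12,3) + C(10,4)·C(12,2) + C(10,5)·C(12,1) = 924 + 7920 + 22275 + 26400 + 13860 + 3024 = 74403.
Probability = 74403/74613 = 3543/3553.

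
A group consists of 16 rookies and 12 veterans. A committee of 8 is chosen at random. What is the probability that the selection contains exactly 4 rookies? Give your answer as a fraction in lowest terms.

The sample space is all 8-subsets of the 28: C(28,8) = 3108105.
Selections with exactly 4 rookies: choose 4 of the 16 rookies and 4 of the 12 veterans, C(16,4)·C(12,4) = 1820·495 = 900900.
Probability = 900900/3108105 = 20/69.

20/69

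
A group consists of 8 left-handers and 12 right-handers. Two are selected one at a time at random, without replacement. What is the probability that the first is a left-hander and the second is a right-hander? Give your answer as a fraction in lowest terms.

24/95

Multiply the conditional probabilities at each draw: 8/20 · 12/19 = 96/380 = 24/95.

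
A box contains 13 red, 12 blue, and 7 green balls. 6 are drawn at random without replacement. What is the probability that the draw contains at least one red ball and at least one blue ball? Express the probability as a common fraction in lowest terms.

There are C(32,6) = 906192 possible draws.
By inclusion-exclusion on the complements, draws missing all red or all blue: C(19,6) + C(20,6) − C(7,6) = 27132 + 38760 − 7 = 65885.
So draws with at least one of each: 906192 − 65885 = 840307, probability 840307/906192.

840307/906192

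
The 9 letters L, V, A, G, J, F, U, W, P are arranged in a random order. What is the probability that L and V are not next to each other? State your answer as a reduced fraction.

There are 9! = 362880 arrangements.
Arrangements with L and V adjacent: 2·8! = 80640.
So not adjacent: 362880 − 80640 = 282240, probability 282240/362880 = 7/9.

7/9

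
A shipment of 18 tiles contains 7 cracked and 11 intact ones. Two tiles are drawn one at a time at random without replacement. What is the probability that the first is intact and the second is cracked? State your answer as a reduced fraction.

77/306

Multiply the conditional probabilities at each draw: 11/18 · 7/17 = 77/306.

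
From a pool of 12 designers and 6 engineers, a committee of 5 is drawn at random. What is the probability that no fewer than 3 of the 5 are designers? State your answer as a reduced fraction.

1177/1428

Total selections: C(18,5) = 8568.
Favorable selections (no fewer than 3 designers): C(12,3)·C(6,2) + C(12,4)·C(6,1) + C(12,5)·C(6,0) = 3300 + 2970 + 792 = 7062.
Probability = 7062/8568 = 1177/1428.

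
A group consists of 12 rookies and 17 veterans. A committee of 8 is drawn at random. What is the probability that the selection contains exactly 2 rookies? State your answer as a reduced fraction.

1904/10005

Total number of selections: C(29,8) = 4292145.
Selections with exactly 2 rookies: choose 2 of the 12 rookies and 6 of the 17 veterans, C(12,2)·C(17,6) = 66·12376 = 816816.
Probability = 816816/4292145 = 1904/10005.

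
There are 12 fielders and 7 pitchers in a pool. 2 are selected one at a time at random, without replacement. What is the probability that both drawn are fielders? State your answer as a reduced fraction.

Multiply the conditional probabilities at each draw: 12/19 · 11/18 = 132/342 = 22/57.

22/57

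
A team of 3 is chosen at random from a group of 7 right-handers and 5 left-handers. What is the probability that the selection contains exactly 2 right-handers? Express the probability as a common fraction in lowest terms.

21/44

There are C(12,3) = 220 ways to choose 3 from 12.
Selections with exactly 2 right-handers: choose 2 of the 7 right-handers and 1 of the 5 left-handers, C(7,2)·C(5,1) = 21·5 = 105.
Probability = 105/220 = 21/44.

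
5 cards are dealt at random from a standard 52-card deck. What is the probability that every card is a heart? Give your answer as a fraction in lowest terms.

33/66640

There are C(52,5) = 2598960 possible 5-card hands.
Hands that are all hearts: C(13,5) = 1287.
Probability = 1287/2598960 = 33/66640.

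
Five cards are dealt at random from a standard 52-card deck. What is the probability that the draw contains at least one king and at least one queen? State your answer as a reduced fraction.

6509/64974

There are C(52,5) = 2598960 possible draws.
By inclusion-exclusion on the complements, draws missing all kings or all queens: C(48,5) + C(48,5) − C(44,5) = 1712304 + 1712304 − 1086008 = 2338600.
So draws with at least one of each: 2598960 − 2338600 = 260360, probability 260360/2598960 = 6509/64974.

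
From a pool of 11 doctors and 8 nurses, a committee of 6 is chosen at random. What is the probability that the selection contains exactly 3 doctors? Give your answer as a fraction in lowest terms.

Total number of selections: C(19,6) = 27132.
Selections with exactly 3 doctors: choose 3 of the 11 doctors and 3 of the 8 nurses, C(11,3)·C(8,3) = 165·56 = 9240.
Probability = 9240/27132 = 110/323.

110/323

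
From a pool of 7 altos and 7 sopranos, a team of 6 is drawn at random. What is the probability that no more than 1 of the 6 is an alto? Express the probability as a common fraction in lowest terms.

Total selections: C(14,6) = 3003.
Favorable selections (no more than 1 alto): C(7,0)·C(7,6) + C(7,1)·C(7,5) = 7 + 147 = 154.
Probability = 154/3003 = 2/39.

2/39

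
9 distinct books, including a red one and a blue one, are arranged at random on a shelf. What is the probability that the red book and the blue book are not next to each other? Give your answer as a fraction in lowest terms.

There are 9! = 362880 arrangements.
Arrangements with the red book and the blue book adjacent: 2·8! = 80640.
So not adjacent: 362880 − 80640 = 282240, probability 282240/362880 = 7/9.

7/9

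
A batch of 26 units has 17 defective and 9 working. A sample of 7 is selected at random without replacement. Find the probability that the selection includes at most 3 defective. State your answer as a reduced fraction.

Total selections: C(26,7) = 657800.
Favorable selections (at most 3 defective): C(17,0)·C(9,7) + C(17,1)·C(9,6) + C(17,2)·C(9,5) + C(17,3)·C(9,4) = 36 + 1428 + 17136 + 85680 = 104280.
Probability = 104280/657800 = 237/1495.

237/1495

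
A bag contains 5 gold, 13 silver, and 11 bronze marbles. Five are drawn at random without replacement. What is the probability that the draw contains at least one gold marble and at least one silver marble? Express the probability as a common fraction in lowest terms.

There are C(29,5) = 118755 possible draws.
By inclusion-exclusion on the complements, draws missing all gold or all silver: C(24,5) + C(16,5) − C(11,5) = 42504 + 4368 − 462 = 46410.
So draws with at least one of each: 118755 − 46410 = 72345, probability 72345/118755 = 53/87.

53/87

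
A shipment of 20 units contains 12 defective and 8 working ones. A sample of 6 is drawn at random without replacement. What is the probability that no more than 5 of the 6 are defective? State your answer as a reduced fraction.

Total selections: C(20,6) = 38760.
The complement is exactly 6 defective: C(12,6)·C(8,0) = 924.
Probability = 1 − 924/38760 = 37836/38760 = 3153/3230.

3153/3230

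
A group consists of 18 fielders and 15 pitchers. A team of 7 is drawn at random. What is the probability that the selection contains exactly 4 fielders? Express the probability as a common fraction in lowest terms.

There are C(33,7) = 4272048 ways to choose 7 from 33.
Selections with exactly 4 fielders: choose 4 of the 18 fielders and 3 of the 15 pitchers, C(18,4)·C(15,3) = 3060·455 = 1392300.
Probability = 1392300/4272048 = 38675/118668.

38675/118668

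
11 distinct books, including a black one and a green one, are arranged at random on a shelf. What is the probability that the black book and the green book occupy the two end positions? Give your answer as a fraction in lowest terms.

There are 11! = 39916800 arrangements.
Place the black book and the green book at the ends in 2 ways, arrange the remaining 9 in 9! = 362880 ways: 2·362880 = 725760.
Probability = 725760/39916800 = 1/55.

1/55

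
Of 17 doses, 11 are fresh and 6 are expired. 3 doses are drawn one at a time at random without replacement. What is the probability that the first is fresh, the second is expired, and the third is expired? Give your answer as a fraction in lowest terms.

Multiply the conditional probabilities at each draw: 11/17 · 6/16 · 5/15 = 330/4080 = 11/136.

11/136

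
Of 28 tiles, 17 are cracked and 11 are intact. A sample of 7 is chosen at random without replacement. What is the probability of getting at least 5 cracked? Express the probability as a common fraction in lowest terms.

289/690

There are C(28,7) = 1184040 ways to choose the 7.
Favorable selections (at least 5 cracked): C(17,5)·C(11,2) + C(17,6)·C(11,1) + C(17,7)·C(11,0) = 340340 + 136136 + 19448 = 495924.
Probability = 495924/1184040 = 289/690.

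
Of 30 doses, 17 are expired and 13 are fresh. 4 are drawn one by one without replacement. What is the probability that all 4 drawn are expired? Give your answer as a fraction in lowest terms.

Multiply the conditional probabilities at each draw: 17/30 · 16/29 · 15/28 · 14/27 = 57120/657720 = 68/783.

68/783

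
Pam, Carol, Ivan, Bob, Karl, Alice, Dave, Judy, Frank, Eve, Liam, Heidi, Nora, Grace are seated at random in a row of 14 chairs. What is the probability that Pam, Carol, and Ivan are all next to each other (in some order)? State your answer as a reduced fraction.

3/91

There are 14! = 87178291200 arrangements.
Treat the three as one block: 12! placements × 3! orders within the block = 479001600·6 = 2874009600.
Probability = 2874009600/87178291200 = 3/91.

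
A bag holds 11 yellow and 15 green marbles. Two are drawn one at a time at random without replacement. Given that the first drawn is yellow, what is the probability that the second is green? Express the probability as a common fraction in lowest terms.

3/5

After removing one yellow, 25 remain: 10 yellow and 15 green.
So the probability the next is green is 15/25 = 3/5.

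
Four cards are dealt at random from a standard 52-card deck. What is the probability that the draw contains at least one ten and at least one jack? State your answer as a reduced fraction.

1332/20825

There are C(52,4) = 270725 possible draws.
By inclusion-exclusion on the complements, draws missing all tens or all jacks: C(48,4) + C(48,4) − C(44,4) = 194580 + 194580 − 135751 = 253409.
So draws with at least one of each: 270725 − 253409 = 17316, probability 17316/270725 = 1332/20825.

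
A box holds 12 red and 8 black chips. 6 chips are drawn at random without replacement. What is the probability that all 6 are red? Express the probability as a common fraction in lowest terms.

77/3230

There are C(20,6) = 38760 possible selections.
Selections with all red: C(12,6) = 924.
Probability = 924/38760 = 77/3230.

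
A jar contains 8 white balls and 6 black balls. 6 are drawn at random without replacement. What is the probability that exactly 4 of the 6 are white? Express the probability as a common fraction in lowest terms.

There are C(14,6) = 3003 ways to choose 6 from 14.
Selections with exactly 4 white: choose 4 of the 8 white and 2 of the 6 black, C(8,4)·C(6,2) = 70·15 = 1050.
Probability = 1050/3003 = 50/143.

50/143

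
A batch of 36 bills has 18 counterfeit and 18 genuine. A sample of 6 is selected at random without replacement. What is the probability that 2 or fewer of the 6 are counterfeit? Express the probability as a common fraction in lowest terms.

1571/4774

There are C(36,6) = 1947792 ways to choose the 6.
Favorable selections (2 or fewer counterfeit): C(18,0)·C(18,6) + C(18,1)·C(18,5) + C(18,2)·C(18,4) = 18564 + 154224 + 468180 = 640968.
Probability = 640968/1947792 = 1571/4774.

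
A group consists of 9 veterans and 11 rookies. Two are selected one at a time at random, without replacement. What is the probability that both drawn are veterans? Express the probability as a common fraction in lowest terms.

18/95

Multiply the conditional probabilities at each draw: 9/20 · 8/19 = 72/380 = 18/95.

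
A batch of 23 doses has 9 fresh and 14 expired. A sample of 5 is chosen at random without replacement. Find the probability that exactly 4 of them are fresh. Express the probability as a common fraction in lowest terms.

252/4807

There are C(23,5) = 33649 ways to choose 5 from 23.
Selections with exactly 4 fresh: choose 4 of the 9 fresh and 1 of the 14 expired, C(9,4)·C(14,1) = 126·14 = 1764.
Probability = 1764/33649 = 252/4807.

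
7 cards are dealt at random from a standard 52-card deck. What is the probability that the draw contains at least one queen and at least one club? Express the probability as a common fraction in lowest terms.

53122231/133784560

There are C(52,7) = 133784560 possible draws.
By inclusion-exclusion on the complements, draws missing all queens or all clubs: C(48,7) + C(39,7) − C(36,7) = 73629072 + 15380937 − 8347680 = 80662329.
So draws with at least one of each: 133784560 − 80662329 = 53122231, probability 53122231/133784560.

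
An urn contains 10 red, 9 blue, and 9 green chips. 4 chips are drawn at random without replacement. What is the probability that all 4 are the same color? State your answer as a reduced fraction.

There are C(28,4) = 20475 ways to draw 4 chips.
All same color: C(10,4) + C(9,4) + C(9,4) = 210 + 126 + 126 = 462.
Probability = 462/20475 = 22/975.

22/975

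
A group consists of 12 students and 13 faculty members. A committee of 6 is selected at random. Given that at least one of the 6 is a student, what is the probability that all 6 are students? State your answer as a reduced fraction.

21/3986

Work in counts. Selections with at least one student: C(25,6) − C(13,6) = 177100 − 1716 = 175384.
Of those, selections where all 6 are students: C(12,6) = 924.
Conditional probability = 924/175384 = 21/3986.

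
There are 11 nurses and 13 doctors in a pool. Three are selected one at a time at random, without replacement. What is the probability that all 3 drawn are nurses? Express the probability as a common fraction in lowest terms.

15/184

Multiply the conditional probabilities at each draw: 11/24 · 10/23 · 9/22 = 990/12144 = 15/184.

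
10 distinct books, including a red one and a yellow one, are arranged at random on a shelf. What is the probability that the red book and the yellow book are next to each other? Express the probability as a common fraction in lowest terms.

1/5

There are 10! = 3628800 arrangements.
Treat the red book and the yellow book as a block: 9! arrangements of the blocks × 2 orders within the block = 2·362880 = 725760.
Probability = 725760/3628800 = 1/5.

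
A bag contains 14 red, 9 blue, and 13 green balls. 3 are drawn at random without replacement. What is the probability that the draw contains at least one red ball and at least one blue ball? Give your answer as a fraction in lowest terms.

141/340

There are C(36,3) = 7140 possible draws.
By inclusion-exclusion on the complements, draws missing all red or all blue: C(22,3) + C(27,3) − C(13,3) = 1540 + 2925 − 286 = 4179.
So draws with at least one of each: 7140 − 4179 = 2961, probability 2961/7140 = 141/340.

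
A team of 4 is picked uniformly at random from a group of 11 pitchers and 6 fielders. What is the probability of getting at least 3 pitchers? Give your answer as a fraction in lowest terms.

Total selections: C(17,4) = 2380.
Favorable selections (at least 3 pitchers): C(11,3)·C(6,1) + C(11,4)·C(6,0) = 990 + 330 = 1320.
Probability = 1320/2380 = 66/119.

66/119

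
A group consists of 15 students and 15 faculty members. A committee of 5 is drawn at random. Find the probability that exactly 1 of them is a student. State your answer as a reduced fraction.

There are C(30,5) = 142506 ways to choose 5 from 30.
Selections with exactly 1 student: choose 1 of the 15 students and 4 of the 15 faculty members, C(15,1)·C(15,4) = 15·1365 = 20475.
Probability = 20475/142506 = 25/174.

25/174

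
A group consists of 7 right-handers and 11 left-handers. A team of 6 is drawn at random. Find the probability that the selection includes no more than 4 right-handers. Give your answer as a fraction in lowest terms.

Total selections: C(18,6) = 18564.
Favorable selections (no more than 4 right-handers): C(7,0)·C(11,6) + C(7,1)·C(11,5) + C(7,2)·C(11,4) + C(7,3)·C(11,3) + C(7,4)·C(11,2) = 462 + 3234 + 6930 + 5775 + 1925 = 18326.
Probability = 18326/18564 = 77/78.

77/78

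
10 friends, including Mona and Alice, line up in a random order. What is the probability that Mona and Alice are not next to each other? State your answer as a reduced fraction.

4/5

There are 10! = 3628800 arrangements.
Arrangements with Mona and Alice adjacent: 2·9! = 725760.
So not adjacent: 3628800 − 725760 = 2903040, probability 2903040/3628800 = 4/5.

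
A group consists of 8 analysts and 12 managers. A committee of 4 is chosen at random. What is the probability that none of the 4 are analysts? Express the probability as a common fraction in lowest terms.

There are C(20,4) = 4845 possible selections.
Selections with no analysts (all managers): C(12,4) = 495.
Probability = 495/4845 = 33/323.

33/323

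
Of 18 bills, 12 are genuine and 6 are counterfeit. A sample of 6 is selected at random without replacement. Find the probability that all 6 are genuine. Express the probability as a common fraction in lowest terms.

There are C(18,6) = 18564 possible selections.
Selections with all genuine: C(12,6) = 924.
Probability = 924/18564 = 11/221.

11/221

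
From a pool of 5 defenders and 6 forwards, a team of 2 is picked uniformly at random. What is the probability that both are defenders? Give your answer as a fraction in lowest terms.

2/11

There are C(11,2) = 55 possible selections.
Selections with all defenders: C(5,2) = 10.
Probability = 10/55 = 2/11.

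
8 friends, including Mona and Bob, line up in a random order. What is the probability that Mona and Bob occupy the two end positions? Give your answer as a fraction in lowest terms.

There are 8! = 40320 arrangements.
Place Mona and Bob at the ends in 2 ways, arrange the remaining 6 in 6! = 720 ways: 2·720 = 1440.
Probability = 1440/40320 = 1/28.

1/28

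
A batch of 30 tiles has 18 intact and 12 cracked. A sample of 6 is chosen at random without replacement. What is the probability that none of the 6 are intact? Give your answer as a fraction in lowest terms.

There are C(30,6) = 593775 possible selections.
Selections with no intact (all cracked): C(12,6) = 924.
Probability = 924/593775 = 44/28275.

44/28275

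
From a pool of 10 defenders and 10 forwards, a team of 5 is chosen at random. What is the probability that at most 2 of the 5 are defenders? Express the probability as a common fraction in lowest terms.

1/2

There are C(20,5) = 15504 ways to choose the 5.
Favorable selections (at most 2 defenders): C(10,0)·C(10,5) + C(10,1)·C(10,4) + C(10,2)·C(10,3) = 252 + 2100 + 5400 = 7752.
Probability = 7752/15504 = 1/2.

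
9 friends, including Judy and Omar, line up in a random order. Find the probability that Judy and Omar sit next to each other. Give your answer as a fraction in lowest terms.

2/9

There are 9! = 362880 arrangements.
Treat Judy and Omar as a block: 8! arrangements of the blocks × 2 orders within the block = 2·40320 = 80640.
Probability = 80640/362880 = 2/9.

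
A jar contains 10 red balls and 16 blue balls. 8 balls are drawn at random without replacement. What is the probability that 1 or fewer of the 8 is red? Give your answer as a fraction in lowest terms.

178/2185

There are C(26,8) = 1562275 ways to choose the 8.
Favorable selections (1 or fewer red): C(10,0)·C(16,8) + C(10,1)·C(16,7) = 12870 + 114400 = 127270.
Probability = 127270/1562275 = 178/2185.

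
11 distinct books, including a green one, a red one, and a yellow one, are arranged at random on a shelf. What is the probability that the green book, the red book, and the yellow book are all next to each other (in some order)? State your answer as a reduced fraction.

There are 11! = 39916800 arrangements.
Treat the three as one block: 9! placements × 3! orders within the block = 362880·6 = 2177280.
Probability = 2177280/39916800 = 3/55.

3/55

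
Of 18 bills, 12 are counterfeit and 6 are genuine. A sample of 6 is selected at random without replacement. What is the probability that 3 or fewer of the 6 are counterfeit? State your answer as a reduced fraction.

There are C(18,6) = 18564 ways to choose the 6.
Favorable selections (3 or fewer counterfeit): C(12,0)·C(6,6) + C(12,1)·C(6,5) + C(12,2)·C(6,4) + C(12,3)·C(6,3) = 1 + 72 + 990 + 4400 = 5463.
Probability = 5463/18564 = 1821/6188.

1821/6188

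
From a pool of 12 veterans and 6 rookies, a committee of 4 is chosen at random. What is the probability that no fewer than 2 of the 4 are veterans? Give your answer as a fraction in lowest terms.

11/12

There are C(18,4) = 3060 ways to choose the 4.
Count the complement (fewer than 2 veterans): C(12,0)·C(6,4) + C(12,1)·C(6,3) = 15 + 240 = 255.
Probability = 1 − 255/3060 = 2805/3060 = 11/12.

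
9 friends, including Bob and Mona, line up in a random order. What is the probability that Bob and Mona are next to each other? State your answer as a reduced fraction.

There are 9! = 362880 arrangements.
Treat Bob and Mona as a block: 8! arrangements of the blocks × 2 orders within the block = 2·40320 = 80640.
Probability = 80640/362880 = 2/9.

2/9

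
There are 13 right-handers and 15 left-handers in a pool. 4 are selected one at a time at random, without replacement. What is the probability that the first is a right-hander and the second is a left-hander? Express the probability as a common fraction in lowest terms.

65/252

Multiply the conditional probabilities at each draw: 13/28 · 15/27 = 195/756 = 65/252.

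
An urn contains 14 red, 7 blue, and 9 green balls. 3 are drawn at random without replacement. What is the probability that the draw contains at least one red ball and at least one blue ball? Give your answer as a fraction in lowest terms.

259/580

There are C(30,3) = 4060 possible draws.
By inclusion-exclusion on the complements, draws missing all red or all blue: C(16,3) + C(23,3) − C(9,3) = 560 + 1771 − 84 = 2247.
So draws with at least one of each: 4060 − 2247 = 1813, probability 1813/4060 = 259/580.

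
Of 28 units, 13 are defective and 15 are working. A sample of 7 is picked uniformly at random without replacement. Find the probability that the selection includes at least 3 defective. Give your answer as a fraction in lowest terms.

3071/4140

There are C(28,7) = 1184040 ways to choose the 7.
Count the complement (fewer than 3 defective): C(13,0)·C(15,7) + C(13,1)·C(15,6) + C(13,2)·C(15,5) = 6435 + 65065 + 234234 = 305734.
Probability = 1 − 305734/1184040 = 878306/1184040 = 3071/4140.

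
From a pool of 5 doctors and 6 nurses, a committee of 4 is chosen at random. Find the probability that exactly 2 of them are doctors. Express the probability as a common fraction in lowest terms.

5/11

Total number of selections: C(11,4) = 330.
Selections with exactly 2 doctors: choose 2 of the 5 doctors and 2 of the 6 nurses, C(5,2)·C(6,2) = 10·15 = 150.
Probability = 150/330 = 5/11.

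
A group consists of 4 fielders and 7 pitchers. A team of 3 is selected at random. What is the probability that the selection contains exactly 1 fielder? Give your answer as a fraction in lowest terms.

28/55

Total number of selections: C(11,3) = 165.
Selections with exactly 1 fielder: choose 1 of the 4 fielders and 2 of the 7 pitchers, C(4,1)·C(7,2) = 4·21 = 84.
Probability = 84/165 = 28/55.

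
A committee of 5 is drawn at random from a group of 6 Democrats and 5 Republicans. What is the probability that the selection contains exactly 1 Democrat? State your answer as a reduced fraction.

Total number of selections: C(11,5) = 462.
Selections with exactly 1 Democrat: choose 1 of the 6 Democrats and 4 of the 5 Republicans, C(6,1)·C(5,4) = 6·5 = 30.
Probability = 30/462 = 5/77.

5/77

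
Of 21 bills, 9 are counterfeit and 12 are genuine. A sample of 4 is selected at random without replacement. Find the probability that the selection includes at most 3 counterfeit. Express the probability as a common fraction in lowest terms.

93/95

There are C(21,4) = 5985 ways to choose the 4.
The complement is exactly 4 counterfeit: C(9,4)·C(12,0) = 126.
Probability = 1 − 126/5985 = 5859/5985 = 93/95.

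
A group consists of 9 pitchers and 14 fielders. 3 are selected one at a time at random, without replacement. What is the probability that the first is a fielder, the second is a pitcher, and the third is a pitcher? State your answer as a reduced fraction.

24/253

Multiply the conditional probabilities at each draw: 14/23 · 9/22 · 8/21 = 1008/10626 = 24/253.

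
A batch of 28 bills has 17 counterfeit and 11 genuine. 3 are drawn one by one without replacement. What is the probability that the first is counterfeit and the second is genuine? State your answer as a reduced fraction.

Multiply the conditional probabilities at each draw: 17/28 · 11/27 = 187/756.

187/756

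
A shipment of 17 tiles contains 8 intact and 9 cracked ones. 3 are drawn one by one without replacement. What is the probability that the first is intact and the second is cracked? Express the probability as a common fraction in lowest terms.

9/34

Multiply the conditional probabilities at each draw: 8/17 · 9/16 = 72/272 = 9/34.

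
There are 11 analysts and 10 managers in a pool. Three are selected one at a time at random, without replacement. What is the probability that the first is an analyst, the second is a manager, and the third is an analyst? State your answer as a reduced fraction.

55/399

Multiply the conditional probabilities at each draw: 11/21 · 10/20 · 10/19 = 1100/7980 = 55/399.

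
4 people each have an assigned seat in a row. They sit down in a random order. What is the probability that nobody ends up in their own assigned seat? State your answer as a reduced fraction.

There are 4! = 24 seatings.
By inclusion-exclusion, seatings with no fixed points: C(4,0)·4! − C(4,1)·3! + C(4,2)·2! − C(4,3)·1! + C(4,4)·0! = 9.
Probability = 9/24 = 3/8.

3/8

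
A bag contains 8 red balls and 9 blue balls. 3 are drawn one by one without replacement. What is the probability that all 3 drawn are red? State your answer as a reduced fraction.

Multiply the conditional probabilities at each draw: 8/17 · 7/16 · 6/15 = 336/4080 = 7/85.

7/85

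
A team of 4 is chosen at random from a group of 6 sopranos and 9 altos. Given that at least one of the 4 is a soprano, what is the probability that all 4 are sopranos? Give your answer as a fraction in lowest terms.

5/413

Work in counts. Selections with at least one soprano: C(15,4) − C(9,4) = 1365 − 126 = 1239.
Of those, selections where all 4 are sopranos: C(6,4) = 15.
Conditional probability = 15/1239 = 5/413.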